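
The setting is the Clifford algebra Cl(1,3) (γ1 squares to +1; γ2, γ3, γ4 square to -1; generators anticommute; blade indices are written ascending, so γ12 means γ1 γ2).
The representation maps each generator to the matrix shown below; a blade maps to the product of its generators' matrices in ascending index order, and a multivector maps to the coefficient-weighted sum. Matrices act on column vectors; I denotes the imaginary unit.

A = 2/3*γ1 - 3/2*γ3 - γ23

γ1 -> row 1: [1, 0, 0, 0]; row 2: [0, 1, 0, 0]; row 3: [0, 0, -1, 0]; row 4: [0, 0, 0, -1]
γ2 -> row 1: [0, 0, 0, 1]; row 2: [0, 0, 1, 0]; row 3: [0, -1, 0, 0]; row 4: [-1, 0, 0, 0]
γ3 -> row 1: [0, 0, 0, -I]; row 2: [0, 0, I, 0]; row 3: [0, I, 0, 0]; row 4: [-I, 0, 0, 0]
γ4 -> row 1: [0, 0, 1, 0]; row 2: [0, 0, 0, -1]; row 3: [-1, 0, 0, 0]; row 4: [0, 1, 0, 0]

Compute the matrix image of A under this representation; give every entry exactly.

Bivector images (products of the table entries): rho(γ23) = rho(γ2)rho(γ3) = row 1: [-I, 0, 0, 0]; row 2: [0, I, 0, 0]; row 3: [0, 0, -I, 0]; row 4: [0, 0, 0, I].
M = (2/3)*rho(γ1) + (-3/2)*rho(γ3) + (-1)*rho(γ23), summed entrywise:
Answer: row 1: [2/3 + I, 0, 0, 3*I/2]; row 2: [0, 2/3 - I, -3*I/2, 0]; row 3: [0, -3*I/2, -2/3 + I, 0]; row 4: [3*I/2, 0, 0, -2/3 - I]


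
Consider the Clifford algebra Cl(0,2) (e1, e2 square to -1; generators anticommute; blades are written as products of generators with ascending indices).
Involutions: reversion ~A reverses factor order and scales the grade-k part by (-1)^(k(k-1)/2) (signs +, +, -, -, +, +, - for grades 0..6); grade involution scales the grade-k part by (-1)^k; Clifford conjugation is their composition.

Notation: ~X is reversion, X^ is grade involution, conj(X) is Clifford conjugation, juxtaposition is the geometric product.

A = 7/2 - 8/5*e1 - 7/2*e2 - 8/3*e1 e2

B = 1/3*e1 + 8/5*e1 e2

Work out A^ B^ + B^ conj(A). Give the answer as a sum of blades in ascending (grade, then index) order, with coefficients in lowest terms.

first term: 24/5 + 133/30*e1 - 376/225*e2 + 203/30*e1 e2
second term: -56/15 - 203/30*e1 + 776/225*e2 + 133/30*e1 e2
Answer: 16/15 - 7/3*e1 + 16/9*e2 + 56/5*e1 e2


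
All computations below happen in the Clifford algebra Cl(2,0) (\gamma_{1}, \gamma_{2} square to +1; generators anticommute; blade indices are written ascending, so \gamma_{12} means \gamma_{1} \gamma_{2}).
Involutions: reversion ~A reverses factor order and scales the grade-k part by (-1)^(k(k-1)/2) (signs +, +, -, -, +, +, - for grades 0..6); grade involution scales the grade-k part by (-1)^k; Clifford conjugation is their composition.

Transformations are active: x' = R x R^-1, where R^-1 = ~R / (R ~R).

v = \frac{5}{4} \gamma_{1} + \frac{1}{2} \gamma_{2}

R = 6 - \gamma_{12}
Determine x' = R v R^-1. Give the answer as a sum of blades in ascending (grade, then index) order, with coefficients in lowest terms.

~R = 6 + \gamma_{12}, and R ~R = 37, so R^-1 = ~R / (37).
R v = 7 \gamma_{1} + \frac{17}{4} \gamma_{2}
Answer: \frac{151}{148} \gamma_{1} + \frac{65}{74} \gamma_{2}


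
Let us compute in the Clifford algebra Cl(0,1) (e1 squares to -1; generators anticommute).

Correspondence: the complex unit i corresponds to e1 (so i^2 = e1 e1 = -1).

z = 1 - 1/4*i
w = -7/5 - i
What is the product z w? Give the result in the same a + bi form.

In blades: z = 1 - 1/4*e1, w = -7/5 - e1.
Distribute z over w term by term (generator squares from the signature, products reordered to ascending indices): (1)*w = -7/5 - e1; (-1/4*e1)*w = -1/4 + 7/20*e1.
Sum: -33/20 - 13/20*e1; translating back through the correspondence:
Answer: -33/20 - 13/20*i


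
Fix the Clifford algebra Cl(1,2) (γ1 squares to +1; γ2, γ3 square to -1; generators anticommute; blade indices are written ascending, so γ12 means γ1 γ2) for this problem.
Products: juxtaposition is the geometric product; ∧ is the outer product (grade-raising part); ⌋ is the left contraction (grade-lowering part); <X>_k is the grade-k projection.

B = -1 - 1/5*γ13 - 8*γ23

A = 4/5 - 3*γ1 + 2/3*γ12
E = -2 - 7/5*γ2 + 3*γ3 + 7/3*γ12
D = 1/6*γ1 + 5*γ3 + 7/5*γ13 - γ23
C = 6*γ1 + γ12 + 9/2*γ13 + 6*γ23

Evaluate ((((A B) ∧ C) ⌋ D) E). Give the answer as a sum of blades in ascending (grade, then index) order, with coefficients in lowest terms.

step 1: -4/5 + 3*γ1 + 3/5*γ3 - 2/3*γ12 + 388/75*γ13 - 94/15*γ23 + 24*γ123
step 2: -24/5*γ1 - 4/5*γ12 - 36/5*γ13 - 24/5*γ23 - 19*γ123
step 3: -392/25 - 168/25*γ3
step 4: 1288/25 + 2744/125*γ2 - 168/5*γ3 - 2744/75*γ12 - 1176/125*γ23 - 392/25*γ123
Answer: 1288/25 + 2744/125*γ2 - 168/5*γ3 - 2744/75*γ12 - 1176/125*γ23 - 392/25*γ123


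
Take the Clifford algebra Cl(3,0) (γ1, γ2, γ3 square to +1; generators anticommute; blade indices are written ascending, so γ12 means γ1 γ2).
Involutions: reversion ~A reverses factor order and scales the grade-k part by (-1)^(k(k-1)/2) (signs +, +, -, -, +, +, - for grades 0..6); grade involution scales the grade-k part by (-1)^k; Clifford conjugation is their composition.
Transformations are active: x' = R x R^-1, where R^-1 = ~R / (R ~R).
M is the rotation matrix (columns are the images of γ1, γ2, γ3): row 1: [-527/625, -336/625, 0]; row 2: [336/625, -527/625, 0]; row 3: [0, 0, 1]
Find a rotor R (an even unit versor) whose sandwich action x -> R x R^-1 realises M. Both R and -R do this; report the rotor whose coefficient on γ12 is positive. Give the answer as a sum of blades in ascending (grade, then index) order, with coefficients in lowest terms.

Method: write R = a + b12*γ12 + b13*γ13 + b23*γ23 with a^2 + b12^2 + b13^2 + b23^2 = 1 (so R^-1 = ~R). Expanding the columns R e_j ~R gives tr M = 4a^2 - 1 and, from the antisymmetric part, M21 - M12 = -4a*b12, M13 - M31 = 4a*b13, M32 - M23 = -4a*b23.
Here tr M = -429/625, so a^2 = (1 + tr M)/4 = 49/625 and a = ±7/25. Taking a = 7/25: M21 - M12 = 672/625, M13 - M31 = 0, M32 - M23 = 0, giving b12 = -24/25, b13 = 0, b23 = 0, i.e. R = 7/25 - 24/25*γ12.
Its γ12 coefficient is negative, so report the other preimage -R.
Answer: -7/25 + 24/25*γ12. Sheet selection: the two-to-one cover makes ±R indistinguishable at the matrix level (trace -429/625), so uniqueness comes from the required sign on γ12.


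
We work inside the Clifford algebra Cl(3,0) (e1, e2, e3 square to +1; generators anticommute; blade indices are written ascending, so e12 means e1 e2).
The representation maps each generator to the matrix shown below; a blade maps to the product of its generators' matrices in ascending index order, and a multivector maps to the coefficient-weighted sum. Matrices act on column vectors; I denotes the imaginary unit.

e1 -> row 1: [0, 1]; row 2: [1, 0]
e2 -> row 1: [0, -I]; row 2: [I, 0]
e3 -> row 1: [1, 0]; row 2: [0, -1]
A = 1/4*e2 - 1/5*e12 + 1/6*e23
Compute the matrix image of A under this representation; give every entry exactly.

Bivector images (products of the table entries): rho(e12) = rho(e1)rho(e2) = row 1: [I, 0]; row 2: [0, -I]; rho(e23) = rho(e2)rho(e3) = row 1: [0, I]; row 2: [I, 0].
M = (1/4)*rho(e2) + (-1/5)*rho(e12) + (1/6)*rho(e23), summed entrywise:
Answer: row 1: [-I/5, -I/12]; row 2: [5*I/12, I/5]


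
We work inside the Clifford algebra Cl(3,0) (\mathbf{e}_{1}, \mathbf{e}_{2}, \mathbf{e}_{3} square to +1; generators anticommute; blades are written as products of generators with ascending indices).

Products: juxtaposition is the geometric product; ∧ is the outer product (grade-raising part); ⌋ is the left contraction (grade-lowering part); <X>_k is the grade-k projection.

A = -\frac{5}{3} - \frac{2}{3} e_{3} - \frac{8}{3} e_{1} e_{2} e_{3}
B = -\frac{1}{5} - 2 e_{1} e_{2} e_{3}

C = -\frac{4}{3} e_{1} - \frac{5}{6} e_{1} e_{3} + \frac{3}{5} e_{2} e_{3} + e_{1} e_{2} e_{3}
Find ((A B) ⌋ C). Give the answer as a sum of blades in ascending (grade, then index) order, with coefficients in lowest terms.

step 1: -5 + \frac{2}{15} e_{3} + \frac{4}{3} e_{1} e_{2} + \frac{58}{15} e_{1} e_{2} e_{3}
step 2: -\frac{58}{15} + \frac{61}{9} e_{1} - \frac{2}{25} e_{2} - \frac{4}{3} e_{3} + \frac{2}{15} e_{1} e_{2} + \frac{25}{6} e_{1} e_{3} - 3 e_{2} e_{3} - 5 e_{1} e_{2} e_{3}
Answer: -\frac{58}{15} + \frac{61}{9} e_{1} - \frac{2}{25} e_{2} - \frac{4}{3} e_{3} + \frac{2}{15} e_{1} e_{2} + \frac{25}{6} e_{1} e_{3} - 3 e_{2} e_{3} - 5 e_{1} e_{2} e_{3}


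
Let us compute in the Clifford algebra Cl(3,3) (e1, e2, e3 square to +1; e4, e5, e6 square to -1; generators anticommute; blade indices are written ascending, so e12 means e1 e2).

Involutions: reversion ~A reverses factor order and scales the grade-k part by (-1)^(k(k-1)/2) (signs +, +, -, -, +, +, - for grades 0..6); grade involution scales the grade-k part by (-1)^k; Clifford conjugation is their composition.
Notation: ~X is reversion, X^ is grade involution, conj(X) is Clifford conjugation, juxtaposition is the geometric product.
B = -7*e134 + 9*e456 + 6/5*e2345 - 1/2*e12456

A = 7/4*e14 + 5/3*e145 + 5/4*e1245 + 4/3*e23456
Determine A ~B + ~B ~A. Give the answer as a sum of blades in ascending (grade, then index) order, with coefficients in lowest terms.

first term: -49/4*e3 + 39/40*e6 - 5/6*e13 + 15*e16 - 12*e23 + 5/6*e26 + 35/3*e35 - 2*e123 + 45/4*e126 + 63/4*e156 - 35/4*e235 + 7/8*e256 - 21/10*e1235 - 28/3*e1256
second term: 49/4*e3 + 39/40*e6 + 5/6*e13 + 15*e16 - 12*e23 - 5/6*e26 + 35/3*e35 + 2*e123 + 45/4*e126 + 63/4*e156 - 35/4*e235 - 7/8*e256 - 21/10*e1235 + 28/3*e1256
Answer: 39/20*e6 + 30*e16 - 24*e23 + 70/3*e35 + 45/2*e126 + 63/2*e156 - 35/2*e235 - 21/5*e1235


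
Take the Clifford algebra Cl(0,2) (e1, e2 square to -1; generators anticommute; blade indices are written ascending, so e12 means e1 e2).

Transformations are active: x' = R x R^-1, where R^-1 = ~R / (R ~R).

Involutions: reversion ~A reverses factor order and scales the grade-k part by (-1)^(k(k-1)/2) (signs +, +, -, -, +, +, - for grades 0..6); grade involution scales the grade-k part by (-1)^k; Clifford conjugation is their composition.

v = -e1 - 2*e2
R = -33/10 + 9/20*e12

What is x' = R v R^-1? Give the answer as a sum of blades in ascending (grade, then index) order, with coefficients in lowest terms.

~R = -33/10 - 9/20*e12, and R ~R = 4437/400, so R^-1 = ~R / (4437/400).
R v = 21/5*e1 + 123/20*e2
Answer: -739/493*e1 - 818/493*e2


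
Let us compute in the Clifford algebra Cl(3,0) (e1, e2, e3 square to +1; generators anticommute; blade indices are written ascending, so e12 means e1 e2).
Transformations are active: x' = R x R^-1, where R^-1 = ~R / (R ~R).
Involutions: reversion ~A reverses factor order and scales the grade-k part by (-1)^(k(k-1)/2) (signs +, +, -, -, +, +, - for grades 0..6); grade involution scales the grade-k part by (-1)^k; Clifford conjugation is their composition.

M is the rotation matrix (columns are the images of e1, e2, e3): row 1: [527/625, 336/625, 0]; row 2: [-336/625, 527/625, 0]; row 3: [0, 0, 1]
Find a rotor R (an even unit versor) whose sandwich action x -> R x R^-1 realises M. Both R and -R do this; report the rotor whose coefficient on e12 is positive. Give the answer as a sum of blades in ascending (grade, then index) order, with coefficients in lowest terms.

Method: write R = a + b12*e12 + b13*e13 + b23*e23 with a^2 + b12^2 + b13^2 + b23^2 = 1 (so R^-1 = ~R). Expanding the columns R e_j ~R gives tr M = 4a^2 - 1 and, from the antisymmetric part, M21 - M12 = -4a*b12, M13 - M31 = 4a*b13, M32 - M23 = -4a*b23.
Here tr M = 1679/625, so a^2 = (1 + tr M)/4 = 576/625 and a = ±24/25. Taking a = 24/25: M21 - M12 = -672/625, M13 - M31 = 0, M32 - M23 = 0, giving b12 = 7/25, b13 = 0, b23 = 0, i.e. R = 24/25 + 7/25*e12.
Its e12 coefficient is already positive.
Answer: 24/25 + 7/25*e12. Uniqueness: Spin(3) -> SO(3) maps R and -R to the same rotation of trace 1679/625; fixing the sign of the e12 coefficient removes the ambiguity.


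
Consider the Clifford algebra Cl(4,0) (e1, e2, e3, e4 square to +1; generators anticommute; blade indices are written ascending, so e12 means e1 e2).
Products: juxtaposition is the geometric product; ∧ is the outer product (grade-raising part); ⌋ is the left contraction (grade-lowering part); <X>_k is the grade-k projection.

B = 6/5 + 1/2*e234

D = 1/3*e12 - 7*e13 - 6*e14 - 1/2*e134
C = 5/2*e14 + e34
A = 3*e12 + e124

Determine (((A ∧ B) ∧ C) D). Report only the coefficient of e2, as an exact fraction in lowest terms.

step 1: 18/5*e12 + 6/5*e124
step 2: 18/5*e1234
step 3: -9/5*e2 + 108/5*e23 - 126/5*e24 - 6/5*e34
Answer: -9/5


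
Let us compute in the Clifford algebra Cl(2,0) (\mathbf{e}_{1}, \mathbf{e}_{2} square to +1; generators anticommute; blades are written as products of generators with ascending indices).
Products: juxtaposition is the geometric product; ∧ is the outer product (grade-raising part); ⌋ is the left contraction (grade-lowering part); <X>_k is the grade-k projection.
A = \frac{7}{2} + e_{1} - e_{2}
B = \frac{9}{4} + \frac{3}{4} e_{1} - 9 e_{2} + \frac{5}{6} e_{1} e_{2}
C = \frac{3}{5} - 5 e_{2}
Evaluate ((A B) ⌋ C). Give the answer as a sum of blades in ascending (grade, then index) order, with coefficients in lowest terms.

step 1: \frac{141}{8} + \frac{137}{24} e_{1} - \frac{395}{12} e_{2} - \frac{16}{3} e_{1} e_{2}
step 2: \frac{21019}{120} - \frac{705}{8} e_{2}
Answer: \frac{21019}{120} - \frac{705}{8} e_{2}


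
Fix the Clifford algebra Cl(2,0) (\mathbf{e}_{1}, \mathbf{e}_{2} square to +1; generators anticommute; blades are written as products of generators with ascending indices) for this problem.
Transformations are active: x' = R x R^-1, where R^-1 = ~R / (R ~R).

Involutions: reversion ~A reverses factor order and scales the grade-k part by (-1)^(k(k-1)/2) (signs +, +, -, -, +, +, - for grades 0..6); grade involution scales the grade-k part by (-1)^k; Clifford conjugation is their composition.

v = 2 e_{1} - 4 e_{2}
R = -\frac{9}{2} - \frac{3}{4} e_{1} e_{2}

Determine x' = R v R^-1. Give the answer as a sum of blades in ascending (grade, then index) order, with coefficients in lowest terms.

~R = -\frac{9}{2} + \frac{3}{4} e_{1} e_{2}, and R ~R = \frac{333}{16}, so R^-1 = ~R / (\frac{333}{16}).
R v = -6 e_{1} + \frac{39}{2} e_{2}
Answer: \frac{22}{37} e_{1} - \frac{164}{37} e_{2}


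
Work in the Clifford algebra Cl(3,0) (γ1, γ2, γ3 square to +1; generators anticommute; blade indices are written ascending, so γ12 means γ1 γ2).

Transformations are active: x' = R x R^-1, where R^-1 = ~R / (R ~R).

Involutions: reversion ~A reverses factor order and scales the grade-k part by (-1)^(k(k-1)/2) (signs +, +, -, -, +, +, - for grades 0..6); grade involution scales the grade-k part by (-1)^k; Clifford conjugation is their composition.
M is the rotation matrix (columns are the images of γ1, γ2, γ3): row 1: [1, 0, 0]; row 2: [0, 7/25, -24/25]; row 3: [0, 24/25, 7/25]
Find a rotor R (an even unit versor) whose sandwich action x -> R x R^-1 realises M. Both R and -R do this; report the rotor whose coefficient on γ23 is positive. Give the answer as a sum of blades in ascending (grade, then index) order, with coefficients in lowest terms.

Method: write R = a + b12*γ12 + b13*γ13 + b23*γ23 with a^2 + b12^2 + b13^2 + b23^2 = 1 (so R^-1 = ~R). Expanding the columns R e_j ~R gives tr M = 4a^2 - 1 and, from the antisymmetric part, M21 - M12 = -4a*b12, M13 - M31 = 4a*b13, M32 - M23 = -4a*b23.
Here tr M = 39/25, so a^2 = (1 + tr M)/4 = 16/25 and a = ±4/5. Taking a = 4/5: M21 - M12 = 0, M13 - M31 = 0, M32 - M23 = 48/25, giving b12 = 0, b13 = 0, b23 = -3/5, i.e. R = 4/5 - 3/5*γ23.
Its γ23 coefficient is negative, so report the other preimage -R.
Answer: -4/5 + 3/5*γ23. Note: both R and -R realise this M (trace 39/25); the covering map identifies them, and the γ23-coefficient sign is the tie-breaker.


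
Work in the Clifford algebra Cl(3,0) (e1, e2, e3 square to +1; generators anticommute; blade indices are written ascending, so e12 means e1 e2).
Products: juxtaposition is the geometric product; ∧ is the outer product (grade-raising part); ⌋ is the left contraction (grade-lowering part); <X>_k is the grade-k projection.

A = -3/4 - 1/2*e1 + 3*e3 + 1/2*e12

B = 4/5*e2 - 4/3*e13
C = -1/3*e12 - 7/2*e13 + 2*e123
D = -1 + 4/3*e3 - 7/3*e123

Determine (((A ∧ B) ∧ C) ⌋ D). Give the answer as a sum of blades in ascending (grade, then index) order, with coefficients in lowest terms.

step 1: -3/5*e2 - 2/5*e12 + e13 - 12/5*e23
step 2: -21/10*e123
step 3: -49/10
Answer: -49/10


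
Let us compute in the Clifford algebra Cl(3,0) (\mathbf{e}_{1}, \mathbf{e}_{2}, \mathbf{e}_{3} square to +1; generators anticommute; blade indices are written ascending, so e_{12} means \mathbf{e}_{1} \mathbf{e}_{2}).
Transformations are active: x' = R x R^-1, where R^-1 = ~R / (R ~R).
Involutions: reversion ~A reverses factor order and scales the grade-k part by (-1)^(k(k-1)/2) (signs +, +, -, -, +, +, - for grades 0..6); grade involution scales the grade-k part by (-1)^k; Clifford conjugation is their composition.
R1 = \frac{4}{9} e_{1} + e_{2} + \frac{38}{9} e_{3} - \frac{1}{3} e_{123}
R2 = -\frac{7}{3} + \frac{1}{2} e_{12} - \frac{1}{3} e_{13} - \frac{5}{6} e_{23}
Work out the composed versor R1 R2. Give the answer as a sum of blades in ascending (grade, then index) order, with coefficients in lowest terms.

Distribute over the terms of R1 (each basis-blade product reordered to ascending indices, repeated generators contracted through their squares):
(\frac{4}{9} e_{1}) R2 = -\frac{28}{27} e_{1} + \frac{2}{9} e_{2} - \frac{4}{27} e_{3} - \frac{10}{27} e_{123}
(e_{2}) R2 = -\frac{1}{2} e_{1} - \frac{7}{3} e_{2} - \frac{5}{6} e_{3} + \frac{1}{3} e_{123}
(\frac{38}{9} e_{3}) R2 = \frac{38}{27} e_{1} + \frac{95}{27} e_{2} - \frac{266}{27} e_{3} + \frac{19}{9} e_{123}
(-\frac{1}{3} e_{123}) R2 = -\frac{5}{18} e_{1} + \frac{1}{9} e_{2} + \frac{1}{6} e_{3} + \frac{7}{9} e_{123}
Summing the partial products and collecting blades:
Answer: -\frac{11}{27} e_{1} + \frac{41}{27} e_{2} - \frac{32}{3} e_{3} + \frac{77}{27} e_{123}


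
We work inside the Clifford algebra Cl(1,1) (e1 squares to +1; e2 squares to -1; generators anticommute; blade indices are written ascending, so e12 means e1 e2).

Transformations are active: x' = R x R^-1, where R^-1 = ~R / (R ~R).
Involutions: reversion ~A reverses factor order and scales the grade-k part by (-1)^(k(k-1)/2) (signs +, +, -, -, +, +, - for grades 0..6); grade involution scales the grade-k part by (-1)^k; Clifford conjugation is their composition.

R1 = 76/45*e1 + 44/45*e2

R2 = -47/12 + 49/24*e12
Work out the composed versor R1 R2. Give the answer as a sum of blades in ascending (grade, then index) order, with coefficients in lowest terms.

Distribute over the terms of R1 (each basis-blade product reordered to ascending indices, repeated generators contracted through their squares):
(76/45*e1) R2 = -893/135*e1 + 931/270*e2
(44/45*e2) R2 = 539/270*e1 - 517/135*e2
Summing the partial products and collecting blades:
Answer: -1247/270*e1 - 103/270*e2


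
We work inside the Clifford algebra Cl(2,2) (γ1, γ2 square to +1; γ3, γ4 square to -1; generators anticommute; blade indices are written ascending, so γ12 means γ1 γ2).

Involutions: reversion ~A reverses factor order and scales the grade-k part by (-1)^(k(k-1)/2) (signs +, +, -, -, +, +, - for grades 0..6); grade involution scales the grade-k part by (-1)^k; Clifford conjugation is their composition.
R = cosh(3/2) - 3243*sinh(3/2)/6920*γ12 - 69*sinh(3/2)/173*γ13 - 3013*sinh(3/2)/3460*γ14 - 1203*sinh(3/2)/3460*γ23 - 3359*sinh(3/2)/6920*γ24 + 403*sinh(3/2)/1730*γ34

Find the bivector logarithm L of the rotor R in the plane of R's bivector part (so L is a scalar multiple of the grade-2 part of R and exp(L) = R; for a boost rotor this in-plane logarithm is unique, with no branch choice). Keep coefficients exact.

The scalar part of R is cosh(3/2), giving the rapidity magnitude (cosh is even); the bivector part supplies orientation, its quotient by sinh of the rapidity is the plane, and L = rapidity * plane — unique in that plane, since flipping both signs leaves L unchanged.
Concretely: cosh(rapidity) = cosh(3/2) gives rapidity = ±3/2, and since rapidity/sinh(rapidity) is even the sign is immaterial: L = (rapidity/sinh(rapidity)) * <R>_2 = (3/(2*sinh(3/2))) * <R>_2.
Answer: -9729/13840*γ12 - 207/346*γ13 - 9039/6920*γ14 - 3609/6920*γ23 - 10077/13840*γ24 + 1209/3460*γ34


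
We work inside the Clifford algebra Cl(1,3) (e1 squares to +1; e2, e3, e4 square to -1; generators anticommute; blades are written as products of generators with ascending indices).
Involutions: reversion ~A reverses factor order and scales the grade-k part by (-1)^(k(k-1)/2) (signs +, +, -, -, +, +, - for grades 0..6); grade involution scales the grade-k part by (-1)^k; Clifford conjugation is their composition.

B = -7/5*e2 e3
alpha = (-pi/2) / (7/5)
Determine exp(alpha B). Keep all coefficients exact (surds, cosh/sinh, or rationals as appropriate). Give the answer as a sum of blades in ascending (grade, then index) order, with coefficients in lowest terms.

B^2 = (-7/5)^2*(e2 e3)^2 = 49/25*(-1) = -49/25 (a basis 2-blade squares to minus the product of its generators' squares).
B^2 = -49/25 — since the square is negative, the closed form is circular: l = 7/5, alpha*l = -pi/2, so exp(alpha B) = cos(-pi/2) + (sin(-pi/2)/(7/5))*B = 0 + (-5/7)*B.
Answer: e2 e3


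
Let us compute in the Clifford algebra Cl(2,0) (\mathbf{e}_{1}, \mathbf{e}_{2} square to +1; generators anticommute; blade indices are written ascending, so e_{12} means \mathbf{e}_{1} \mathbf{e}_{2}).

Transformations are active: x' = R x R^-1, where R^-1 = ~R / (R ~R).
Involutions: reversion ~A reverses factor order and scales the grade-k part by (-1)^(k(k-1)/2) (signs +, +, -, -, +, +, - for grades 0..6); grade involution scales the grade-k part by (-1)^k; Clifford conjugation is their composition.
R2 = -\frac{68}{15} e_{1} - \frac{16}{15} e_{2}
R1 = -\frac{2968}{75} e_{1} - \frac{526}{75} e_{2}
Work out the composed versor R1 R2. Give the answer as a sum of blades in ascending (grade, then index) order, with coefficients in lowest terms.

Distribute over the terms of R1 (each basis-blade product reordered to ascending indices, repeated generators contracted through their squares):
(-\frac{2968}{75} e_{1}) R2 = \frac{201824}{1125} + \frac{47488}{1125} e_{12}
(-\frac{526}{75} e_{2}) R2 = \frac{8416}{1125} - \frac{35768}{1125} e_{12}
Summing the partial products and collecting blades:
Answer: \frac{4672}{25} + \frac{2344}{225} e_{12}


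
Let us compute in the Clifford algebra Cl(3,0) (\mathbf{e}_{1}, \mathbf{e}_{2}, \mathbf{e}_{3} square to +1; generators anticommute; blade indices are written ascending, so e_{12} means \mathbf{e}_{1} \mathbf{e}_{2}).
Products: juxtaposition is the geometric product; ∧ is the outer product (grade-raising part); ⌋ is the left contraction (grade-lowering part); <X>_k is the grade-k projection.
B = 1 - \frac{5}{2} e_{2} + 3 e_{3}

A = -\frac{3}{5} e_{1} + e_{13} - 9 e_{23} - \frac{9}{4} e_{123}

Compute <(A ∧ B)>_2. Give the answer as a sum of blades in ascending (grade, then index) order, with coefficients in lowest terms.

step 1: -\frac{3}{5} e_{1} + \frac{3}{2} e_{12} - \frac{4}{5} e_{13} - 9 e_{23} + \frac{1}{4} e_{123}
step 2: \frac{3}{2} e_{12} - \frac{4}{5} e_{13} - 9 e_{23}
Answer: \frac{3}{2} e_{12} - \frac{4}{5} e_{13} - 9 e_{23}


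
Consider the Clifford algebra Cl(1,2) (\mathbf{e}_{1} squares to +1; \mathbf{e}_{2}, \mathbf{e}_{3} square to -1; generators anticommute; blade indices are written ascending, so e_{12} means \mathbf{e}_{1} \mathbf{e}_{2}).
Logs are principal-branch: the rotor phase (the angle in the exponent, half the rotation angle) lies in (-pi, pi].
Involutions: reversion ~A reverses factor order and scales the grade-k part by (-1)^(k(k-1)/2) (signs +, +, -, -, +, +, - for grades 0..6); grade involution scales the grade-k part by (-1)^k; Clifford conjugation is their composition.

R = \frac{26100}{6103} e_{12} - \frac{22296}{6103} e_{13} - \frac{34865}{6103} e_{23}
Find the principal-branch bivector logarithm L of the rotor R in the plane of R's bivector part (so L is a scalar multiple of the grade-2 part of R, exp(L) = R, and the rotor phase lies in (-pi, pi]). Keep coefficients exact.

The scalar part of R is 0, so the principal-branch rotor phase is pinned; divide the bivector part by its sine to get the unit plane — L is the phase times that plane.
Concretely: cos(phase) = 0 gives phase = ±\frac{\pi}{2}, and since phase/sin(phase) is even the sign is immaterial: L = (phase/sin(phase)) * <R>_2 = (\frac{\pi}{2}) * <R>_2.
Answer: \frac{13050 \pi}{6103} e_{12} - \frac{11148 \pi}{6103} e_{13} - \frac{34865 \pi}{12206} e_{23}


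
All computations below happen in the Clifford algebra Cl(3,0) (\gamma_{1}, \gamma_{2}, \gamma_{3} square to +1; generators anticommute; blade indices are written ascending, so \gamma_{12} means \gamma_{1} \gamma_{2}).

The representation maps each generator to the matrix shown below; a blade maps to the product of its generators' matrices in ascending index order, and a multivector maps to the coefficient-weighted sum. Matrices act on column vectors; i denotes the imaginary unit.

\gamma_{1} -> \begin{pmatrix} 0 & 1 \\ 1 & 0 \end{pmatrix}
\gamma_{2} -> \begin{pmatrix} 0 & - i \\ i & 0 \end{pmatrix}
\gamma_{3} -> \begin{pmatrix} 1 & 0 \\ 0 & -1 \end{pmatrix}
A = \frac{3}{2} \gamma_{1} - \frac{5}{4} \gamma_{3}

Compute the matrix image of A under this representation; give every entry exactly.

M = (\frac{3}{2})*rho(\gamma_{1}) + (-\frac{5}{4})*rho(\gamma_{3}), summed entrywise:
Answer: \begin{pmatrix} - \frac{5}{4} & \frac{3}{2} \\ \frac{3}{2} & \frac{5}{4} \end{pmatrix}


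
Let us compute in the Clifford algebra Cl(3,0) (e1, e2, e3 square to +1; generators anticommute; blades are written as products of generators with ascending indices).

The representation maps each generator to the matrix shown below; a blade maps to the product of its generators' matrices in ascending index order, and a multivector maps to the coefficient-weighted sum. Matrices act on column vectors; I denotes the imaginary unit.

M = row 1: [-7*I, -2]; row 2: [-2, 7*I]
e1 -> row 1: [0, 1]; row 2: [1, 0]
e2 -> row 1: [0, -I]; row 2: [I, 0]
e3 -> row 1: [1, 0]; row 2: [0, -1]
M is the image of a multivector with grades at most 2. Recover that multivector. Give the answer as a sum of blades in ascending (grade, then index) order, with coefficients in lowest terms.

Method: 1, rho(e1), rho(e2), rho(e3) form a trace-orthogonal basis of the 2x2 complex matrices (tr(X Y) = 2 if X = Y, else 0), so M = m0*1 + m1*rho(e1) + m2*rho(e2) + m3*rho(e3) with m0 = tr(M)/2 = 0, m1 = tr(M rho(e1))/2 = -2, m2 = tr(M rho(e2))/2 = 0, m3 = tr(M rho(e3))/2 = -7*I.
Multiplying table entries, the bivector images are rho(e1 e2) = I*rho(e3), rho(e1 e3) = -I*rho(e2), rho(e2 e3) = I*rho(e1); with real blade coefficients the real parts of m0..m3 are the coefficients of 1, e1, e2, e3 and the imaginary parts give the bivectors (e2 e3: Im m1, e1 e3: -Im m2, e1 e2: Im m3).
Answer: -2*e1 - 7*e1 e2


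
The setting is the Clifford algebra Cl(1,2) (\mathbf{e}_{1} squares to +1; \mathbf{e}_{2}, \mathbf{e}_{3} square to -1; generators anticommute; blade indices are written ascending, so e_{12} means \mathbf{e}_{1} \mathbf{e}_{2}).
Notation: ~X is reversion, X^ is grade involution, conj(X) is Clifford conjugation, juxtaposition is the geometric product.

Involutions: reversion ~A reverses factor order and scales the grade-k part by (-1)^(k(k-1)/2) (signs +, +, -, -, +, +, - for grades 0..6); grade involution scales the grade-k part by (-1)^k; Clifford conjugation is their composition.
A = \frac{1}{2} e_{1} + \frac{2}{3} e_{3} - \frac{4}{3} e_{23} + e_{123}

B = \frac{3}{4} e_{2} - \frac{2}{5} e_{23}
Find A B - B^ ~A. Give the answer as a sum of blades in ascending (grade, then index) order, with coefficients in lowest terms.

first term: -\frac{8}{15} + \frac{2}{5} e_{1} - \frac{4}{15} e_{2} - e_{3} + \frac{3}{8} e_{12} + \frac{3}{4} e_{13} - \frac{1}{2} e_{23} - \frac{1}{5} e_{123}
second term: \frac{8}{15} - \frac{2}{5} e_{1} + \frac{4}{15} e_{2} + e_{3} + \frac{3}{8} e_{12} + \frac{3}{4} e_{13} - \frac{1}{2} e_{23} - \frac{1}{5} e_{123}
Answer: -\frac{16}{15} + \frac{4}{5} e_{1} - \frac{8}{15} e_{2} - 2 e_{3}


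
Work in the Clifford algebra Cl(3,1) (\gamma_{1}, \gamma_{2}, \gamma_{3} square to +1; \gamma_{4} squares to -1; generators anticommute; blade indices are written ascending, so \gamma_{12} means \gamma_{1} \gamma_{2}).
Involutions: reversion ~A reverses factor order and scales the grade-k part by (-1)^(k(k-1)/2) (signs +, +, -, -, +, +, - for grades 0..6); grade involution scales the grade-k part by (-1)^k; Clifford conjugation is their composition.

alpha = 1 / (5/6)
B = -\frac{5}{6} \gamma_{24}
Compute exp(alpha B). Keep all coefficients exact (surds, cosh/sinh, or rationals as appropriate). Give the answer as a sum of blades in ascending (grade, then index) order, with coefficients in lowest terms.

B^2 = (-\frac{5}{6})^2*(\gamma_{24})^2 = \frac{25}{36}*(+1) = \frac{25}{36} (a basis 2-blade squares to minus the product of its generators' squares).
B^2 = \frac{25}{36} — the series telescopes hyperbolically here: l = \frac{5}{6}, alpha*l = 1, so exp(alpha B) = cosh(1) + (sinh(1)/(\frac{5}{6}))*B = \cosh{\left(1 \right)} + (\frac{6 \sinh{\left(1 \right)}}{5})*B.
Answer: \cosh{\left(1 \right)} - \sinh{\left(1 \right)} \gamma_{24}


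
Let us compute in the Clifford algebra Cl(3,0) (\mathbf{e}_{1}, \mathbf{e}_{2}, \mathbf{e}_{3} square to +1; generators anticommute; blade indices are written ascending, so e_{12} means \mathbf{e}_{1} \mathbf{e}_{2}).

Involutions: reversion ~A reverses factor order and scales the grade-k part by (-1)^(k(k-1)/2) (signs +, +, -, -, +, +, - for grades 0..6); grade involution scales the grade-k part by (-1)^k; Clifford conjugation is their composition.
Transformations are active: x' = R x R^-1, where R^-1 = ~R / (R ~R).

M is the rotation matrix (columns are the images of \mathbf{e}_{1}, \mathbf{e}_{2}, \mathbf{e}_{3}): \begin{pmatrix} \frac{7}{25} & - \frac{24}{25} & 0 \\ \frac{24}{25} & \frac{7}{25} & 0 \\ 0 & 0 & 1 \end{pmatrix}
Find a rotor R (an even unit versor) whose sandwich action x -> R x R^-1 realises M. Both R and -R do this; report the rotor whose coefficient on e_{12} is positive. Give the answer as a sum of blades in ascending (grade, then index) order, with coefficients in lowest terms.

Method: write R = a + b12*e_{12} + b13*e_{13} + b23*e_{23} with a^2 + b12^2 + b13^2 + b23^2 = 1 (so R^-1 = ~R). Expanding the columns R e_j ~R gives tr M = 4a^2 - 1 and, from the antisymmetric part, M21 - M12 = -4a*b12, M13 - M31 = 4a*b13, M32 - M23 = -4a*b23.
Here tr M = \frac{39}{25}, so a^2 = (1 + tr M)/4 = \frac{16}{25} and a = ±\frac{4}{5}. Taking a = \frac{4}{5}: M21 - M12 = \frac{48}{25}, M13 - M31 = 0, M32 - M23 = 0, giving b12 = -\frac{3}{5}, b13 = 0, b23 = 0, i.e. R = \frac{4}{5} - \frac{3}{5} e_{12}.
Its e_{12} coefficient is negative, so report the other preimage -R.
Answer: -\frac{4}{5} + \frac{3}{5} e_{12}. Key observation: the double cover Spin(3) -> SO(3) sends R and -R to the same matrix (trace \frac{39}{25} here), so the stated sign of the e_{12} coefficient is what selects one sheet.


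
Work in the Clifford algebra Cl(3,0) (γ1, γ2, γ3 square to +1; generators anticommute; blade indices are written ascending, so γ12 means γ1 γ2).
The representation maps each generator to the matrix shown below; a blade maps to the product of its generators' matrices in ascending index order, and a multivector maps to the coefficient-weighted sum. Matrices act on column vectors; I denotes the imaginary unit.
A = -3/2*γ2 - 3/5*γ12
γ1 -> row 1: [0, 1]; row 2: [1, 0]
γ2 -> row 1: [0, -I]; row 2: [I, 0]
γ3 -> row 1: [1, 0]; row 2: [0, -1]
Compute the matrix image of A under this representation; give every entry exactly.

Bivector images (products of the table entries): rho(γ12) = rho(γ1)rho(γ2) = row 1: [I, 0]; row 2: [0, -I].
M = (-3/2)*rho(γ2) + (-3/5)*rho(γ12), summed entrywise:
Answer: row 1: [-3*I/5, 3*I/2]; row 2: [-3*I/2, 3*I/5]


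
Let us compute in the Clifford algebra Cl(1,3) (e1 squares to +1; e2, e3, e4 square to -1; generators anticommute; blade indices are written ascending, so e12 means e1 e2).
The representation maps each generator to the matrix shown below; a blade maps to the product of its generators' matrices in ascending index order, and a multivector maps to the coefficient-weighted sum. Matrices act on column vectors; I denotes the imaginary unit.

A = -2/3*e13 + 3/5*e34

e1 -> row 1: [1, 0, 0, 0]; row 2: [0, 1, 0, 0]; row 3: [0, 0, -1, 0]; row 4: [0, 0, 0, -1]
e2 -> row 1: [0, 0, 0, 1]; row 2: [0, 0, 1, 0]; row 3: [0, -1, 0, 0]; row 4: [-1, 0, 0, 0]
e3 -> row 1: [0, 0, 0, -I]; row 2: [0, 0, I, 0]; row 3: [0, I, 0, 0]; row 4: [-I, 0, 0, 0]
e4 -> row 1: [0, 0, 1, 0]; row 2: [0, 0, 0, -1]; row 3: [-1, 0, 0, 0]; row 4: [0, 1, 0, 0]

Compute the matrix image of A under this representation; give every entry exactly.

Bivector images (products of the table entries): rho(e13) = rho(e1)rho(e3) = row 1: [0, 0, 0, -I]; row 2: [0, 0, I, 0]; row 3: [0, -I, 0, 0]; row 4: [I, 0, 0, 0]; rho(e34) = rho(e3)rho(e4) = row 1: [0, -I, 0, 0]; row 2: [-I, 0, 0, 0]; row 3: [0, 0, 0, -I]; row 4: [0, 0, -I, 0].
M = (-2/3)*rho(e13) + (3/5)*rho(e34), summed entrywise:
Answer: row 1: [0, -3*I/5, 0, 2*I/3]; row 2: [-3*I/5, 0, -2*I/3, 0]; row 3: [0, 2*I/3, 0, -3*I/5]; row 4: [-2*I/3, 0, -3*I/5, 0]


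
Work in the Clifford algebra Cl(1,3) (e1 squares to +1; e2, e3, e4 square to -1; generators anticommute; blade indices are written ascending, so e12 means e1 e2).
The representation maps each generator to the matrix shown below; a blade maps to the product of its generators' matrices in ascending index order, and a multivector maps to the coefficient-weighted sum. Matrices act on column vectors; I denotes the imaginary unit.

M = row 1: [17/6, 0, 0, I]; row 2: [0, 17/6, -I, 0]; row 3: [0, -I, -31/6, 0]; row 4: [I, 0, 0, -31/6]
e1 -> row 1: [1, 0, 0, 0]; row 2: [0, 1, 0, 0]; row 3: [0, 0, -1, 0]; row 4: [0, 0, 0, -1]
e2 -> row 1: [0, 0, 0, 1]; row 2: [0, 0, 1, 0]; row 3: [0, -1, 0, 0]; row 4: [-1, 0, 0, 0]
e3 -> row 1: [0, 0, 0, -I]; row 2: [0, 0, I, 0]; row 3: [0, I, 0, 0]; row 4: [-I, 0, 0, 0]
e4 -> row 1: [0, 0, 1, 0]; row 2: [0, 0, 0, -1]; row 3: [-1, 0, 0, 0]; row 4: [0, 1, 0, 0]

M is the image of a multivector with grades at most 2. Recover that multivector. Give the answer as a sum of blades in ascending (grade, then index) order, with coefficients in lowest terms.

Method: the blade images are trace-orthogonal — tr(rho(e_A) rho(e_B)^-1) = 4 if A = B and 0 otherwise — and rho(e_A)^-1 = (e_A)^2 * rho(e_A) with (e_A)^2 = +1 or -1, so the coefficient of e_A in the preimage is (e_A)^2 * tr(M rho(e_A))/4.
Nonzero projections over blades of grade <= 2: 1: (1)^2 = +1, tr(M 1) = -14/3, coefficient -7/6; e1: (e1)^2 = +1, tr(M rho(e1)) = 16, coefficient 4; e3: (e3)^2 = -1, tr(M rho(e3)) = 4, coefficient -1. Every other blade of grade <= 2 projects to 0.
Answer: -7/6 + 4*e1 - e3


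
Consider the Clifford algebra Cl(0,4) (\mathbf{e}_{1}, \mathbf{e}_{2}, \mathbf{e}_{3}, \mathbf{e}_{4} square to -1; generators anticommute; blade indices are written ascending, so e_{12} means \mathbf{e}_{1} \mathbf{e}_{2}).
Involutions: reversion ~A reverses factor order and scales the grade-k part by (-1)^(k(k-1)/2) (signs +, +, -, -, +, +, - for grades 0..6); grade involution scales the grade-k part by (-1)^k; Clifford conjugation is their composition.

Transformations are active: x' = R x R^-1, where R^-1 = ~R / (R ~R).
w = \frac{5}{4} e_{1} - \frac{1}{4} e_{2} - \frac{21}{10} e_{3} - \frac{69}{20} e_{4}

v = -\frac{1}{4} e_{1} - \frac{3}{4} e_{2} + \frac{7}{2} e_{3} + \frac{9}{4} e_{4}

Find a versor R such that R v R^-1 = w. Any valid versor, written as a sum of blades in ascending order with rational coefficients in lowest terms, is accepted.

Take R = v + w = e_{1} - e_{2} + \frac{7}{5} e_{3} - \frac{6}{5} e_{4}. Because q(v) = q(w) = -\frac{287}{16}, conjugation by R sends v exactly to w.
Answer: e_{1} - e_{2} + \frac{7}{5} e_{3} - \frac{6}{5} e_{4}


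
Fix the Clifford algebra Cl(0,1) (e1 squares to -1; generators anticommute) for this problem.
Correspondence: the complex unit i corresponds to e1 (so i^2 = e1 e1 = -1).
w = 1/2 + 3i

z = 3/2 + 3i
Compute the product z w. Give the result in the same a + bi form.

In blades: z = 3/2 + 3*e1, w = 1/2 + 3*e1.
Distribute z over w term by term (generator squares from the signature, products reordered to ascending indices): (3/2)*w = 3/4 + 9/2*e1; (3*e1)*w = -9 + 3/2*e1.
Sum: -33/4 + 6*e1; translating back through the correspondence:
Answer: -33/4 + 6i


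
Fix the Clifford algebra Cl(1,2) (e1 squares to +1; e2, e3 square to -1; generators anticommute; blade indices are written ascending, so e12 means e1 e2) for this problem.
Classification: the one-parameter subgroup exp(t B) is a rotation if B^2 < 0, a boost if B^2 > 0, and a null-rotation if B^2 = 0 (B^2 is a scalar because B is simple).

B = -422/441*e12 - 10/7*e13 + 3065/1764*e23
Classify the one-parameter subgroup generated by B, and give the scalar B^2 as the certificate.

B^2 term by term: the squares give (-422/441)^2*(e12)^2 + (-10/7)^2*(e13)^2 + (3065/1764)^2*(e23)^2 = 178084/194481*(+1) + 100/49*(+1) + 9394225/3111696*(-1) = -1/16 (each basis 2-blade squares to minus the product of its generators' squares); cross terms between blades sharing an index anticommute and cancel. So B^2 = -1/16.
Answer: rotation, certificate B^2 = -1/16. The scalar -1/16 is the complete invariant here: its sign names the subgroup type.


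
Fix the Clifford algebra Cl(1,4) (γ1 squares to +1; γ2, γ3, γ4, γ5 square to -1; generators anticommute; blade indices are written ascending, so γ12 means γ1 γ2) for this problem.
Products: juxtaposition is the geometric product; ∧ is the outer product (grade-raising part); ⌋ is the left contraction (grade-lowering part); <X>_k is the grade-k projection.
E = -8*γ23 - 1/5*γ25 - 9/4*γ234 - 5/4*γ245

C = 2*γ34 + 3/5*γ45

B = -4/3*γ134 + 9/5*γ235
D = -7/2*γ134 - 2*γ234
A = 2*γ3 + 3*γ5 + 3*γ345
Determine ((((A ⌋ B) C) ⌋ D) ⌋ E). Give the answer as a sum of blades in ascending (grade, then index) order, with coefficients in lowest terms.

step 1: -8/3*γ14 - 27/5*γ23 + 18/5*γ25
step 2: -16/3*γ13 + 8/5*γ15 + 324/25*γ24 + 99/25*γ2345
step 3: -648/25*γ3 + 56/3*γ4
step 4: 5184/25*γ2 + 42*γ23 + 1458/25*γ24 - 70/3*γ25
Answer: 5184/25*γ2 + 42*γ23 + 1458/25*γ24 - 70/3*γ25


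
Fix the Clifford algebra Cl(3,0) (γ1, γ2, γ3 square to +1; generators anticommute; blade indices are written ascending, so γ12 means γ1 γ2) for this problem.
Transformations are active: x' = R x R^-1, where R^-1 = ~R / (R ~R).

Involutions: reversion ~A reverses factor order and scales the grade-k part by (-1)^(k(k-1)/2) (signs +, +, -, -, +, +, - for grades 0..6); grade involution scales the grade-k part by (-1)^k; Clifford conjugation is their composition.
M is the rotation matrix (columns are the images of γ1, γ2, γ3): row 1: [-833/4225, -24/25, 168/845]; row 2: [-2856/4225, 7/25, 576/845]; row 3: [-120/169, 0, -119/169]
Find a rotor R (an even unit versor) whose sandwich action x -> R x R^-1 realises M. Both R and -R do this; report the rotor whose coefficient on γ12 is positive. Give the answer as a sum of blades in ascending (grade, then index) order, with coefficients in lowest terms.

Method: write R = a + b12*γ12 + b13*γ13 + b23*γ23 with a^2 + b12^2 + b13^2 + b23^2 = 1 (so R^-1 = ~R). Expanding the columns R e_j ~R gives tr M = 4a^2 - 1 and, from the antisymmetric part, M21 - M12 = -4a*b12, M13 - M31 = 4a*b13, M32 - M23 = -4a*b23.
Here tr M = -105/169, so a^2 = (1 + tr M)/4 = 16/169 and a = ±4/13. Taking a = 4/13: M21 - M12 = 48/169, M13 - M31 = 768/845, M32 - M23 = -576/845, giving b12 = -3/13, b13 = 48/65, b23 = 36/65, i.e. R = 4/13 - 3/13*γ12 + 48/65*γ13 + 36/65*γ23.
Its γ12 coefficient is negative, so report the other preimage -R.
Answer: -4/13 + 3/13*γ12 - 48/65*γ13 - 36/65*γ23. Key observation: the double cover Spin(3) -> SO(3) sends R and -R to the same matrix (trace -105/169 here), so the stated sign of the γ12 coefficient is what selects one sheet.


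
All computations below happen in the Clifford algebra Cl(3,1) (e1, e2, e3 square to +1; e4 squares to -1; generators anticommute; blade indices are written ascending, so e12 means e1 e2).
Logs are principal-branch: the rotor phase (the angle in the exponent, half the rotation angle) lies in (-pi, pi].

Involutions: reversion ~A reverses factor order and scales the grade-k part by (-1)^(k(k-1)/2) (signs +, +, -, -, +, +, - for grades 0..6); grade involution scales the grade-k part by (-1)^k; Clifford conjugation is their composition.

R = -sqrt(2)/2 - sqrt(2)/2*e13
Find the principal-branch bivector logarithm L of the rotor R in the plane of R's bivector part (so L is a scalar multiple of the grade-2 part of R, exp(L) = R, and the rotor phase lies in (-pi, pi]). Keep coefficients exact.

The scalar part of R is -sqrt(2)/2, so the principal-branch rotor phase is pinned; divide the bivector part by its sine to get the unit plane — L is the phase times that plane.
Concretely: cos(phase) = -sqrt(2)/2 gives phase = ±3*pi/4, and since phase/sin(phase) is even the sign is immaterial: L = (phase/sin(phase)) * <R>_2 = (3*sqrt(2)*pi/4) * <R>_2.
Answer: -3*pi/4*e13
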